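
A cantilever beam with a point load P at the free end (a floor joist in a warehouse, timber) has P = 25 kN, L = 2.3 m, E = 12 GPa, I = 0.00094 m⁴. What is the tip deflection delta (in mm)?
Model: a cantilever beam with a point load P at the free end, so delta = (P·L^3) / (3·E·I).
Convert to SI units:
  P = 25 kN = 25000 N
  E = 12 GPa = 1.2 × 10¹⁰ Pa
Substitute:
  delta = (25000 × 2.3^3) / (3 × (1.2 × 10¹⁰) × 0.00094)
  delta = 0.008989 m
Convert: delta = 0.008989 m = 8.989 mm
Final answer: delta = 8.989 mm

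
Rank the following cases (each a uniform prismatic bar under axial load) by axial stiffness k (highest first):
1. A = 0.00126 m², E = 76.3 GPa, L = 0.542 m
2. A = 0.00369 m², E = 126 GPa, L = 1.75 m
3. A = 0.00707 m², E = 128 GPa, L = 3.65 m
Model: a uniform prismatic bar under axial load, so k = (A·E) / L (SI units).
  Case 1: k = (0.00126 × (7.63 × 10¹⁰)) / 0.542 = 1.774 × 10⁸ N/m = 177.4 MN/m
  Case 2: k = (0.00369 × (1.26 × 10¹¹)) / 1.75 = 2.657 × 10⁸ N/m = 265.7 MN/m
  Case 3: k = (0.00707 × (1.28 × 10¹¹)) / 3.65 = 2.479 × 10⁸ N/m = 247.9 MN/m
Ordering: 265.7 MN/m (case 2) > 247.9 MN/m (case 3) > 177.4 MN/m (case 1)
Final answer: 2, 3, 1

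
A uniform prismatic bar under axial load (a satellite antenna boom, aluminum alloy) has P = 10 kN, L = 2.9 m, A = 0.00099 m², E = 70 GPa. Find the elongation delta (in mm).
Model: a uniform prismatic bar under axial load, so delta = (P·L) / (A·E).
Convert to SI units:
  P = 10 kN = 10000 N
  E = 70 GPa = 7 × 10¹⁰ Pa
Substitute:
  delta = (10000 × 2.9) / (0.00099 × (7 × 10¹⁰))
  delta = 0.0004185 m
Convert: delta = 0.0004185 m = 0.4185 mm
Final answer: delta = 0.4185 mm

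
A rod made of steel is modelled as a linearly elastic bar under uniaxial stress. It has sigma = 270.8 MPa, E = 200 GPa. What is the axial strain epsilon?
Model: a linearly elastic bar under uniaxial stress, so epsilon = sigma / E.
Convert to SI units:
  sigma = 270.8 MPa = 2.708 × 10⁸ Pa
  E = 200 GPa = 2 × 10¹¹ Pa
Substitute:
  epsilon = (2.708 × 10⁸) / (2 × 10¹¹)
  epsilon = 0.001354
Final answer: epsilon = 0.001354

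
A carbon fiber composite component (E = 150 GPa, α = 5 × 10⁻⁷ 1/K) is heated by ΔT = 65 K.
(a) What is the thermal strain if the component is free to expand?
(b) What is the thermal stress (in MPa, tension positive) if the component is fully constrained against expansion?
(a) Free thermal strain ε_th = α·ΔT = (5 × 10⁻⁷) × 65 = 3.25 × 10⁻⁵
(b) Fully constrained, the expansion is suppressed, so σ = -E·α·ΔT. Convert E = 150 GPa = 1.5 × 10¹¹ Pa.
  σ = -(1.5 × 10¹¹) × (5 × 10⁻⁷) × 65 = -4.875 × 10⁶ Pa = -4.875 MPa (compressive)
Final answer: (a) ε_th = 3.25 × 10⁻⁵, (b) σ = -4.875 MPa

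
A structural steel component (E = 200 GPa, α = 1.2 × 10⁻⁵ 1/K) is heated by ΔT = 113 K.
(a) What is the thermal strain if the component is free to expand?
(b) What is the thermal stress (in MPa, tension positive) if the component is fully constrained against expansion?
(a) Free thermal strain ε_th = α·ΔT = (1.2 × 10⁻⁵) × 113 = 0.001356
(b) Fully constrained, the expansion is suppressed, so σ = -E·α·ΔT. Convert E = 200 GPa = 2 × 10¹¹ Pa.
  σ = -(2 × 10¹¹) × (1.2 × 10⁻⁵) × 113 = -2.712 × 10⁸ Pa = -271.2 MPa (compressive)
Final answer: (a) ε_th = 0.001356, (b) σ = -271.2 MPa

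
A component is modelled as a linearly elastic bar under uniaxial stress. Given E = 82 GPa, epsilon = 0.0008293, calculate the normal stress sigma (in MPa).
Model: a linearly elastic bar under uniaxial stress, so epsilon = sigma / E.
Solve for sigma: sigma = epsilon·E.
Convert to SI units:
  E = 82 GPa = 8.2 × 10¹⁰ Pa
Substitute:
  sigma = 0.0008293 × (8.2 × 10¹⁰)
  sigma = 6.8 × 10⁷ Pa
Convert: sigma = 6.8 × 10⁷ Pa = 68 MPa
Final answer: sigma = 68 MPa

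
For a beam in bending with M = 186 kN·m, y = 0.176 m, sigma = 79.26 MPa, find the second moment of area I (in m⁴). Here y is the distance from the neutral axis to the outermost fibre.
Model: a beam in bending, so sigma = (M·y) / I.
Solve for I: I = (M·y) / sigma.
Convert to SI units:
  M = 186 kN·m = 186000 N·m
  sigma = 79.26 MPa = 7.926 × 10⁷ Pa
Substitute:
  I = (186000 × 0.176) / (7.926 × 10⁷)
  I = 0.000413 m⁴
Final answer: I = 0.000413 m⁴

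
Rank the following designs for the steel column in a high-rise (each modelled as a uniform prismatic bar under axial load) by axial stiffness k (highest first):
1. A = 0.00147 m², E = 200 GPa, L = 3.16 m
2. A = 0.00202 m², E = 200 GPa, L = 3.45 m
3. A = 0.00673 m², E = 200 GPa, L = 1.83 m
Model: a uniform prismatic bar under axial load, so k = (A·E) / L (SI units).
  Case 1: k = (0.00147 × (2 × 10¹¹)) / 3.16 = 9.304 × 10⁷ N/m = 93.04 MN/m
  Case 2: k = (0.00202 × (2 × 10¹¹)) / 3.45 = 1.171 × 10⁸ N/m = 117.1 MN/m
  Case 3: k = (0.00673 × (2 × 10¹¹)) / 1.83 = 7.355 × 10⁸ N/m = 735.5 MN/m
Ordering: 735.5 MN/m (case 3) > 117.1 MN/m (case 2) > 93.04 MN/m (case 1)
Final answer: 3, 2, 1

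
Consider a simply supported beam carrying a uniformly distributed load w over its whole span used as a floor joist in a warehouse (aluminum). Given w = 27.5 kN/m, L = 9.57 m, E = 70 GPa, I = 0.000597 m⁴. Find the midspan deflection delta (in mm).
Model: a simply supported beam carrying a uniformly distributed load w over its whole span, so delta = (5·w·L^4) / (384·E·I).
Convert to SI units:
  w = 27.5 kN/m = 27500 N/m
  E = 70 GPa = 7 × 10¹⁰ Pa
Substitute:
  delta = (5 × 27500 × 9.57^4) / (384 × (7 × 10¹⁰) × 0.000597)
  delta = 0.07187 m
Convert: delta = 0.07187 m = 71.87 mm
Final answer: delta = 71.87 mm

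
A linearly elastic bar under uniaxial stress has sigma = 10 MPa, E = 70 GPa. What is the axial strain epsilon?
Model: a linearly elastic bar under uniaxial stress, so epsilon = sigma / E.
Convert to SI units:
  sigma = 10 MPa = 1 × 10⁷ Pa
  E = 70 GPa = 7 × 10¹⁰ Pa
Substitute:
  epsilon = (1 × 10⁷) / (7 × 10¹⁰)
  epsilon = 0.0001429
Final answer: epsilon = 0.0001429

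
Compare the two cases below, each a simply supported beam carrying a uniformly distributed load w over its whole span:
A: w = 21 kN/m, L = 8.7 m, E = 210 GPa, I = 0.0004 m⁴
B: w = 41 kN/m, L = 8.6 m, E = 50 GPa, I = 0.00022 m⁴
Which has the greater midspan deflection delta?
Model: a simply supported beam carrying a uniformly distributed load w over its whole span, so delta = (5·w·L^4) / (384·E·I) (SI units).
  A: delta = (5 × 21000 × 8.7^4) / (384 × (2.1 × 10¹¹) × 0.0004) = 0.01865 m = 18.65 mm
  B: delta = (5 × 41000 × 8.6^4) / (384 × (5 × 10¹⁰) × 0.00022) = 0.2655 m = 265.5 mm
265.5 mm > 18.65 mm, so B is larger.
Final answer: B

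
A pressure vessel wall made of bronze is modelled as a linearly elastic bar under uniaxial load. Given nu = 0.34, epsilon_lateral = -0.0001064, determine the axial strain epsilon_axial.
Model: a linearly elastic bar under uniaxial load, so epsilon_lateral = -nu·epsilon_axial.
Solve for epsilon_axial: epsilon_axial = -epsilon_lateral / nu.
Substitute:
  epsilon_axial = -(-0.0001064) / 0.34
  epsilon_axial = 0.0003129
Final answer: epsilon_axial = 0.0003129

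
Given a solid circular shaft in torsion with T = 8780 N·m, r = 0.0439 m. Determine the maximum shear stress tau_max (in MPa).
Model: a solid circular shaft in torsion, so tau_max = (2·T) / (π·r^3).
Substitute:
  tau_max = (2 × 8780) / (π × 0.0439^3)
  tau_max = 6.607 × 10⁷ Pa
Convert: tau_max = 6.607 × 10⁷ Pa = 66.07 MPa
Final answer: tau_max = 66.07 MPa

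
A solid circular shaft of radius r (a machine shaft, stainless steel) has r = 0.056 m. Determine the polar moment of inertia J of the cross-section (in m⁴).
Model: a solid circular shaft of radius r, so J = (π·r^4) / 2.
Substitute:
  J = (π × 0.056^4) / 2
  J = 1.545 × 10⁻⁵ m⁴
Final answer: J = 1.545 × 10⁻⁵ m⁴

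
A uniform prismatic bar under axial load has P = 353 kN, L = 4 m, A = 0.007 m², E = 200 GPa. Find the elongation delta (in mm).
Model: a uniform prismatic bar under axial load, so delta = (P·L) / (A·E).
Convert to SI units:
  P = 353 kN = 353000 N
  E = 200 GPa = 2 × 10¹¹ Pa
Substitute:
  delta = (353000 × 4) / (0.007 × (2 × 10¹¹))
  delta = 0.001009 m
Convert: delta = 0.001009 m = 1.009 mm
Final answer: delta = 1.009 mm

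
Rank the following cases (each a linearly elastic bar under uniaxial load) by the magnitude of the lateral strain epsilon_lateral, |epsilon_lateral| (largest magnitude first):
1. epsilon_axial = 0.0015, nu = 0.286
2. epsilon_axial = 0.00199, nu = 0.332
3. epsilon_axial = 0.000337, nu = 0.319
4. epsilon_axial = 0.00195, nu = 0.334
Model: a linearly elastic bar under uniaxial load, so epsilon_lateral = -nu·epsilon_axial (SI units).
  Case 1: epsilon_lateral = -(0.286 × 0.0015) = -0.000429
  Case 2: epsilon_lateral = -(0.332 × 0.00199) = -0.0006607
  Case 3: epsilon_lateral = -(0.319 × 0.000337) = -0.0001075
  Case 4: epsilon_lateral = -(0.334 × 0.00195) = -0.0006513
Ordering by |epsilon_lateral|: 0.0006607 (case 2) > 0.0006513 (case 4) > 0.000429 (case 1) > 0.0001075 (case 3)
Final answer: 2, 4, 1, 3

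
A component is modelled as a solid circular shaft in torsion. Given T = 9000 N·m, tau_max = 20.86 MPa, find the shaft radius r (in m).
Model: a solid circular shaft in torsion, so tau_max = (2·T) / (π·r^3).
Solve for r: r = ((2·T) / (π·tau_max))^(1/3).
Convert to SI units:
  tau_max = 20.86 MPa = 2.086 × 10⁷ Pa
Substitute:
  r = ((2 × 9000) / (π × (2.086 × 10⁷)))^(1/3)
  r = 0.065 m
Final answer: r = 0.065 m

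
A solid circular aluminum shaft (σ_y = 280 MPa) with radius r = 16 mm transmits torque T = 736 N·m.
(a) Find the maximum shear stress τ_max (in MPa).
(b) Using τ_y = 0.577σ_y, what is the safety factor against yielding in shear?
(a) For a solid circular shaft, τ_max = T·r/J with J = π·r^4/2, i.e. τ_max = 2·T / (π·r^3). Convert r = 16 mm = 0.016 m.
  τ_max = (2 × 736) / (π × 0.016^3) = 1.144 × 10⁸ Pa = 114.4 MPa
(b) τ_y = 0.577 × 280 = 161.56 MPa
  SF = τ_y/τ_max = 161.56 / 114.4 = 1.412
Final answer: (a) τ_max = 114.4 MPa, (b) SF = 1.412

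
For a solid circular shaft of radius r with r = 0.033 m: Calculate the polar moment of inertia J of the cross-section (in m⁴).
Model: a solid circular shaft of radius r, so J = (π·r^4) / 2.
Substitute:
  J = (π × 0.033^4) / 2
  J = 1.863 × 10⁻⁶ m⁴
Final answer: J = 1.863 × 10⁻⁶ m⁴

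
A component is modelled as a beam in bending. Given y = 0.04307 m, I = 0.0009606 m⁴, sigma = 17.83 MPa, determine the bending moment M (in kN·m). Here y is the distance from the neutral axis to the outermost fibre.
Model: a beam in bending, so sigma = (M·y) / I.
Solve for M: M = (sigma·I) / y.
Convert to SI units:
  sigma = 17.83 MPa = 1.783 × 10⁷ Pa
Substitute:
  M = ((1.783 × 10⁷) × 0.0009606) / 0.04307
  M = 397700 N·m
Convert: M = 397700 N·m = 397.7 kN·m
Final answer: M = 397.7 kN·m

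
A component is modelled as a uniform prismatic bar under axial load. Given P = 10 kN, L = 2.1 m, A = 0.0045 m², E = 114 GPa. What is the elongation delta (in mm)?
Model: a uniform prismatic bar under axial load, so delta = (P·L) / (A·E).
Convert to SI units:
  P = 10 kN = 10000 N
  E = 114 GPa = 1.14 × 10¹¹ Pa
Substitute:
  delta = (10000 × 2.1) / (0.0045 × (1.14 × 10¹¹))
  delta = 4.094 × 10⁻⁵ m
Convert: delta = 4.094 × 10⁻⁵ m = 0.04094 mm
Final answer: delta = 0.04094 mm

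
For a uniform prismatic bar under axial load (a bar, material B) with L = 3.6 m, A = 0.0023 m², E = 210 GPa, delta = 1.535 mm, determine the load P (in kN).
Model: a uniform prismatic bar under axial load, so delta = (P·L) / (A·E).
Solve for P: P = (delta·A·E) / L.
Convert to SI units:
  E = 210 GPa = 2.1 × 10¹¹ Pa
  delta = 1.535 mm = 0.001535 m
Substitute:
  P = (0.001535 × 0.0023 × (2.1 × 10¹¹)) / 3.6
  P = 205900 N
Convert: P = 205900 N = 205.9 kN
Final answer: P = 205.9 kN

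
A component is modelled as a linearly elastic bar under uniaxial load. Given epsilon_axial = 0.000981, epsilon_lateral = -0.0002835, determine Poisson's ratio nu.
Model: a linearly elastic bar under uniaxial load, so epsilon_lateral = -nu·epsilon_axial.
Solve for nu: nu = -epsilon_lateral / epsilon_axial.
Substitute:
  nu = -(-0.0002835) / 0.000981
  nu = 0.289
Final answer: nu = 0.289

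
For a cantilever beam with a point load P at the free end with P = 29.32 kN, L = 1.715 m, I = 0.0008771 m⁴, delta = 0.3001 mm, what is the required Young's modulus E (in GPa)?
Model: a cantilever beam with a point load P at the free end, so delta = (P·L^3) / (3·E·I).
Solve for E: E = (P·L^3) / (3·delta·I).
Convert to SI units:
  P = 29.32 kN = 29320 N
  delta = 0.3001 mm = 0.0003001 m
Substitute:
  E = (29320 × 1.715^3) / (3 × 0.0003001 × 0.0008771)
  E = 1.873 × 10¹¹ Pa
Convert: E = 1.873 × 10¹¹ Pa = 187.3 GPa
Final answer: E = 187.3 GPa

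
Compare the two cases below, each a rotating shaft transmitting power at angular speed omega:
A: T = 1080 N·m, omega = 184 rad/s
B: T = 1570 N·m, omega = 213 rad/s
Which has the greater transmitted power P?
Model: a rotating shaft transmitting power at angular speed omega, so P = T·omega (SI units).
  A: P = 1080 × 184 = 198700 W = 198.7 kW
  B: P = 1570 × 213 = 334400 W = 334.4 kW
334.4 kW > 198.7 kW, so B is larger.
Final answer: B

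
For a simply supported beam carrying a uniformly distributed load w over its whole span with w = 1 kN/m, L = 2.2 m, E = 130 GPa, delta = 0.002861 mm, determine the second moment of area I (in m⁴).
Model: a simply supported beam carrying a uniformly distributed load w over its whole span, so delta = (5·w·L^4) / (384·E·I).
Solve for I: I = (5·w·L^4) / (384·delta·E).
Convert to SI units:
  w = 1 kN/m = 1000 N/m
  E = 130 GPa = 1.3 × 10¹¹ Pa
  delta = 0.002861 mm = 2.861 × 10⁻⁶ m
Substitute:
  I = (5 × 1000 × 2.2^4) / (384 × (2.861 × 10⁻⁶) × (1.3 × 10¹¹))
  I = 0.0008201 m⁴
Final answer: I = 0.0008201 m⁴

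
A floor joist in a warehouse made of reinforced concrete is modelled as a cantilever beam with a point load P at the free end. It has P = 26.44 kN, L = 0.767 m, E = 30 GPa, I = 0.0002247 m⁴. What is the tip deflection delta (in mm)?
Model: a cantilever beam with a point load P at the free end, so delta = (P·L^3) / (3·E·I).
Convert to SI units:
  P = 26.44 kN = 26440 N
  E = 30 GPa = 3 × 10¹⁰ Pa
Substitute:
  delta = (26440 × 0.767^3) / (3 × (3 × 10¹⁰) × 0.0002247)
  delta = 0.0005899 m
Convert: delta = 0.0005899 m = 0.5899 mm
Final answer: delta = 0.5899 mm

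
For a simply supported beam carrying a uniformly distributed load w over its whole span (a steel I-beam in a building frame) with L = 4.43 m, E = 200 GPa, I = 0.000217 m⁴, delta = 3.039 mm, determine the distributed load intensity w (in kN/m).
Model: a simply supported beam carrying a uniformly distributed load w over its whole span, so delta = (5·w·L^4) / (384·E·I).
Solve for w: w = (384·delta·E·I) / (5·L^4).
Convert to SI units:
  E = 200 GPa = 2 × 10¹¹ Pa
  delta = 3.039 mm = 0.003039 m
Substitute:
  w = (384 × 0.003039 × (2 × 10¹¹) × 0.000217) / (5 × 4.43^4)
  w = 26300 N/m
Convert: w = 26300 N/m = 26.3 kN/m
Final answer: w = 26.3 kN/m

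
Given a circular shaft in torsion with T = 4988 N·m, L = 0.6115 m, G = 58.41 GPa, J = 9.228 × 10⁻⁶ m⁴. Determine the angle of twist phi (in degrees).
Model: a circular shaft in torsion, so phi = (T·L) / (G·J).
Convert to SI units:
  G = 58.41 GPa = 5.841 × 10¹⁰ Pa
Substitute:
  phi = (4988 × 0.6115) / ((5.841 × 10¹⁰) × (9.228 × 10⁻⁶))
  phi = 0.005659 rad
Convert to degrees: phi = 0.005659 × 180/π = 0.3242°
Final answer: phi = 0.3242°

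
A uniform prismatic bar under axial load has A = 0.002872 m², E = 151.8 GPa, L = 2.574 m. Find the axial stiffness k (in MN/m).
Model: a uniform prismatic bar under axial load, so k = (A·E) / L.
Convert to SI units:
  E = 151.8 GPa = 1.518 × 10¹¹ Pa
Substitute:
  k = (0.002872 × (1.518 × 10¹¹)) / 2.574
  k = 1.694 × 10⁸ N/m
Convert: k = 1.694 × 10⁸ N/m = 169.4 MN/m
Final answer: k = 169.4 MN/m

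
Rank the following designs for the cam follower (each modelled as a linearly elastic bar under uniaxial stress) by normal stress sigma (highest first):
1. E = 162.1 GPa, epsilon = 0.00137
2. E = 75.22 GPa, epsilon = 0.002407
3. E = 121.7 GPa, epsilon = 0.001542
Model: a linearly elastic bar under uniaxial stress, so sigma = E·epsilon (SI units).
  Case 1: sigma = (1.621 × 10¹¹) × 0.00137 = 2.221 × 10⁸ Pa = 222.1 MPa
  Case 2: sigma = (7.522 × 10¹⁰) × 0.002407 = 1.811 × 10⁸ Pa = 181.1 MPa
  Case 3: sigma = (1.217 × 10¹¹) × 0.001542 = 1.877 × 10⁸ Pa = 187.7 MPa
Ordering: 222.1 MPa (case 1) > 187.7 MPa (case 3) > 181.1 MPa (case 2)
Final answer: 1, 3, 2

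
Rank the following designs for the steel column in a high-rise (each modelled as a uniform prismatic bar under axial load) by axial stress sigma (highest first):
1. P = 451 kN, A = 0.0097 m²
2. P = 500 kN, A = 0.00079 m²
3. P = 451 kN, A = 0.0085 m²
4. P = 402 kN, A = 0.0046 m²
Model: a uniform prismatic bar under axial load, so sigma = P / A (SI units).
  Case 1: sigma = 451000 / 0.0097 = 4.649 × 10⁷ Pa = 46.49 MPa
  Case 2: sigma = 500000 / 0.00079 = 6.329 × 10⁸ Pa = 632.9 MPa
  Case 3: sigma = 451000 / 0.0085 = 5.306 × 10⁷ Pa = 53.06 MPa
  Case 4: sigma = 402000 / 0.0046 = 8.739 × 10⁷ Pa = 87.39 MPa
Ordering: 632.9 MPa (case 2) > 87.39 MPa (case 4) > 53.06 MPa (case 3) > 46.49 MPa (case 1)
Final answer: 2, 4, 3, 1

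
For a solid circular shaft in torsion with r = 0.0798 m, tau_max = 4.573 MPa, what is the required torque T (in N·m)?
Model: a solid circular shaft in torsion, so tau_max = (2·T) / (π·r^3).
Solve for T: T = (π·tau_max·r^3) / 2.
Convert to SI units:
  tau_max = 4.573 MPa = 4.573 × 10⁶ Pa
Substitute:
  T = (π × (4.573 × 10⁶) × 0.0798^3) / 2
  T = 3650 N·m
Final answer: T = 3650 N·m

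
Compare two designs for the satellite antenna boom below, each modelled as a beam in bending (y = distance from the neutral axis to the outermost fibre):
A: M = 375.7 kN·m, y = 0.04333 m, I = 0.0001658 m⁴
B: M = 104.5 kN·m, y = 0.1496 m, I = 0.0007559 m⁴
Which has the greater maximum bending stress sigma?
Model: a beam in bending (y = distance from the neutral axis to the outermost fibre), so sigma = (M·y) / I (SI units).
  A: sigma = (375700 × 0.04333) / 0.0001658 = 9.819 × 10⁷ Pa = 98.19 MPa
  B: sigma = (104500 × 0.1496) / 0.0007559 = 2.068 × 10⁷ Pa = 20.68 MPa
98.19 MPa > 20.68 MPa, so A is larger.
Final answer: A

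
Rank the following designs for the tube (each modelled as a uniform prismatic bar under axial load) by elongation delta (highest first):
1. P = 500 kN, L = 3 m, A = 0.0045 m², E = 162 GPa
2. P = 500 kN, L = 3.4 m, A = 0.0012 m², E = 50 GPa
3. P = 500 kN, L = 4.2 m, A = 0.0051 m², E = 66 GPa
Model: a uniform prismatic bar under axial load, so delta = (P·L) / (A·E) (SI units).
  Case 1: delta = (500000 × 3) / (0.0045 × (1.62 × 10¹¹)) = 0.002058 m = 2.058 mm
  Case 2: delta = (500000 × 3.4) / (0.0012 × (5 × 10¹⁰)) = 0.02833 m = 28.33 mm
  Case 3: delta = (500000 × 4.2) / (0.0051 × (6.6 × 10¹⁰)) = 0.006239 m = 6.239 mm
Ordering: 28.33 mm (case 2) > 6.239 mm (case 3) > 2.058 mm (case 1)
Final answer: 2, 3, 1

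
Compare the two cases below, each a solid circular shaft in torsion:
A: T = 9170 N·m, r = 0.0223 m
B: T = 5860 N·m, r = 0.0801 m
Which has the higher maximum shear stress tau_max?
Model: a solid circular shaft in torsion, so tau_max = (2·T) / (π·r^3) (SI units).
  A: tau_max = (2 × 9170) / (π × 0.0223^3) = 5.264 × 10⁸ Pa = 526.4 MPa
  B: tau_max = (2 × 5860) / (π × 0.0801^3) = 7.259 × 10⁶ Pa = 7.259 MPa
526.4 MPa > 7.259 MPa, so A is larger.
Final answer: A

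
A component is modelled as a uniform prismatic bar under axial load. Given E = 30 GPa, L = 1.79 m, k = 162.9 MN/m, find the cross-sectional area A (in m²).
Model: a uniform prismatic bar under axial load, so k = (A·E) / L.
Solve for A: A = (k·L) / E.
Convert to SI units:
  E = 30 GPa = 3 × 10¹⁰ Pa
  k = 162.9 MN/m = 1.629 × 10⁸ N/m
Substitute:
  A = ((1.629 × 10⁸) × 1.79) / (3 × 10¹⁰)
  A = 0.00972 m²
Final answer: A = 0.00972 m²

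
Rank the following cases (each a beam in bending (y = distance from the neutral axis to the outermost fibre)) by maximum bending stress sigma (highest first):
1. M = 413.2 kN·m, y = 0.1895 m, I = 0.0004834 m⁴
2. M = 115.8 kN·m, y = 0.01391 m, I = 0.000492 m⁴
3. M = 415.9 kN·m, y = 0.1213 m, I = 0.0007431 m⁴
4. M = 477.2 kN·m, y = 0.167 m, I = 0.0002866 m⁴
Model: a beam in bending (y = distance from the neutral axis to the outermost fibre), so sigma = (M·y) / I (SI units).
  Case 1: sigma = (413200 × 0.1895) / 0.0004834 = 1.62 × 10⁸ Pa = 162 MPa
  Case 2: sigma = (115800 × 0.01391) / 0.000492 = 3.274 × 10⁶ Pa = 3.274 MPa
  Case 3: sigma = (415900 × 0.1213) / 0.0007431 = 6.789 × 10⁷ Pa = 67.89 MPa
  Case 4: sigma = (477200 × 0.167) / 0.0002866 = 2.781 × 10⁸ Pa = 278.1 MPa
Ordering: 278.1 MPa (case 4) > 162 MPa (case 1) > 67.89 MPa (case 3) > 3.274 MPa (case 2)
Final answer: 4, 1, 3, 2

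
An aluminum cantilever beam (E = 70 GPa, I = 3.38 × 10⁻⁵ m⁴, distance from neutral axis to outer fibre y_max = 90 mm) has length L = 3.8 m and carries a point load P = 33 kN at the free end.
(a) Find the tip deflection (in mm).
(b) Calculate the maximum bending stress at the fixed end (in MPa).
(a) Tip deflection of a cantilever with an end point load: δ = P·L^3 / (3·E·I). Convert P = 33 kN = 33000 N, E = 70 GPa = 7 × 10¹⁰ Pa.
  δ = (33000 × 3.8^3) / (3 × (7 × 10¹⁰) × (3.38 × 10⁻⁵)) = 0.2551 m = 255.1 mm
(b) Maximum bending moment at the fixed end: M = P·L = 33000 × 3.8 = 125400 N·m. Convert y_max = 90 mm = 0.09 m.
  σ = M·y_max / I = (125400 × 0.09) / (3.38 × 10⁻⁵) = 3.339 × 10⁸ Pa = 333.9 MPa
Final answer: (a) δ = 255.1 mm, (b) σ = 333.9 MPa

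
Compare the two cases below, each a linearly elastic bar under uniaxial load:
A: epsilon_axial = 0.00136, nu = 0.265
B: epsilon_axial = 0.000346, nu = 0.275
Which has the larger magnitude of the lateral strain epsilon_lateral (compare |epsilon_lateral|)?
Model: a linearly elastic bar under uniaxial load, so epsilon_lateral = -nu·epsilon_axial (SI units).
  A: epsilon_lateral = -(0.265 × 0.00136) = -0.0003604
  B: epsilon_lateral = -(0.275 × 0.000346) = -9.515 × 10⁻⁵
|epsilon_lateral|: A = 0.0003604, B = 9.515 × 10⁻⁵, so A is larger in magnitude.
Final answer: A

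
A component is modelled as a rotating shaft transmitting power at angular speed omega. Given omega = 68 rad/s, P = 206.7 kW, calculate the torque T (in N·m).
Model: a rotating shaft transmitting power at angular speed omega, so P = T·omega.
Solve for T: T = P / omega.
Convert to SI units:
  P = 206.7 kW = 206700 W
Substitute:
  T = 206700 / 68
  T = 3040 N·m
Final answer: T = 3040 N·m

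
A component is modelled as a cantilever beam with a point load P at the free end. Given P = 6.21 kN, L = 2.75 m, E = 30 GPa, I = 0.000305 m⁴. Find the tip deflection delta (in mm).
Model: a cantilever beam with a point load P at the free end, so delta = (P·L^3) / (3·E·I).
Convert to SI units:
  P = 6.21 kN = 6210 N
  E = 30 GPa = 3 × 10¹⁰ Pa
Substitute:
  delta = (6210 × 2.75^3) / (3 × (3 × 10¹⁰) × 0.000305)
  delta = 0.004705 m
Convert: delta = 0.004705 m = 4.705 mm
Final answer: delta = 4.705 mm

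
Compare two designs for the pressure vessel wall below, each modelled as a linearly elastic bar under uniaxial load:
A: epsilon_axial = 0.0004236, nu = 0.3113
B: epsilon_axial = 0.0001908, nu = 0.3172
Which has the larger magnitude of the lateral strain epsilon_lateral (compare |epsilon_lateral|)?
Model: a linearly elastic bar under uniaxial load, so epsilon_lateral = -nu·epsilon_axial (SI units).
  A: epsilon_lateral = -(0.3113 × 0.0004236) = -0.0001319
  B: epsilon_lateral = -(0.3172 × 0.0001908) = -6.052 × 10⁻⁵
|epsilon_lateral|: A = 0.0001319, B = 6.052 × 10⁻⁵, so A is larger in magnitude.
Final answer: A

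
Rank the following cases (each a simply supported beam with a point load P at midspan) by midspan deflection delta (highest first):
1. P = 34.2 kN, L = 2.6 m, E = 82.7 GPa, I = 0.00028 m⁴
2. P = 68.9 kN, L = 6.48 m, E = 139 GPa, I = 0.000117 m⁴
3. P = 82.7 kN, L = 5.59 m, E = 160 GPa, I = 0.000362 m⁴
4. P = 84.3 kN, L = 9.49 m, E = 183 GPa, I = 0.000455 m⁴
Model: a simply supported beam with a point load P at midspan, so delta = (P·L^3) / (48·E·I) (SI units).
  Case 1: delta = (34200 × 2.6^3) / (48 × (8.27 × 10¹⁰) × 0.00028) = 0.0005408 m = 0.5408 mm
  Case 2: delta = (68900 × 6.48^3) / (48 × (1.39 × 10¹¹) × 0.000117) = 0.02402 m = 24.02 mm
  Case 3: delta = (82700 × 5.59^3) / (48 × (1.6 × 10¹¹) × 0.000362) = 0.005196 m = 5.196 mm
  Case 4: delta = (84300 × 9.49^3) / (48 × (1.83 × 10¹¹) × 0.000455) = 0.01803 m = 18.03 mm
Ordering: 24.02 mm (case 2) > 18.03 mm (case 4) > 5.196 mm (case 3) > 0.5408 mm (case 1)
Final answer: 2, 4, 3, 1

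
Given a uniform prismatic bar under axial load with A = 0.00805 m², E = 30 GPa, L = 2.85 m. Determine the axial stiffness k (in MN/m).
Model: a uniform prismatic bar under axial load, so k = (A·E) / L.
Convert to SI units:
  E = 30 GPa = 3 × 10¹⁰ Pa
Substitute:
  k = (0.00805 × (3 × 10¹⁰)) / 2.85
  k = 8.474 × 10⁷ N/m
Convert: k = 8.474 × 10⁷ N/m = 84.74 MN/m
Final answer: k = 84.74 MN/m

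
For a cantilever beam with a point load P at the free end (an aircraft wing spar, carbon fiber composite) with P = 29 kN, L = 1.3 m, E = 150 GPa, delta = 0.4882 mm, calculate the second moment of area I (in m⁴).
Model: a cantilever beam with a point load P at the free end, so delta = (P·L^3) / (3·E·I).
Solve for I: I = (P·L^3) / (3·delta·E).
Convert to SI units:
  P = 29 kN = 29000 N
  E = 150 GPa = 1.5 × 10¹¹ Pa
  delta = 0.4882 mm = 0.0004882 m
Substitute:
  I = (29000 × 1.3^3) / (3 × 0.0004882 × (1.5 × 10¹¹))
  I = 0.00029 m⁴
Final answer: I = 0.00029 m⁴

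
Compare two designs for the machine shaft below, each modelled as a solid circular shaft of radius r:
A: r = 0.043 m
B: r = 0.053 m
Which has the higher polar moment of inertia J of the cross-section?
Model: a solid circular shaft of radius r, so J = (π·r^4) / 2 (SI units).
  A: J = (π × 0.043^4) / 2 = 5.37 × 10⁻⁶ m⁴
  B: J = (π × 0.053^4) / 2 = 1.239 × 10⁻⁵ m⁴
1.239 × 10⁻⁵ m⁴ > 5.37 × 10⁻⁶ m⁴, so B is larger.
Final answer: B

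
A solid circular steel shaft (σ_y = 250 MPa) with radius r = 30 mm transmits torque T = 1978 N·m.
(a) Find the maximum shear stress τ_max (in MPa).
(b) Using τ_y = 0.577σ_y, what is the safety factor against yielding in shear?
(a) For a solid circular shaft, τ_max = T·r/J with J = π·r^4/2, i.e. τ_max = 2·T / (π·r^3). Convert r = 30 mm = 0.03 m.
  τ_max = (2 × 1978) / (π × 0.03^3) = 4.664 × 10⁷ Pa = 46.64 MPa
(b) τ_y = 0.577 × 250 = 144.25 MPa
  SF = τ_y/τ_max = 144.25 / 46.64 = 3.093
Final answer: (a) τ_max = 46.64 MPa, (b) SF = 3.093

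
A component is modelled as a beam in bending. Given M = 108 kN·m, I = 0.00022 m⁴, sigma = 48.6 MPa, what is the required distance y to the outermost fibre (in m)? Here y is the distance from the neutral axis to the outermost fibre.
Model: a beam in bending, so sigma = (M·y) / I.
Solve for y: y = (sigma·I) / M.
Convert to SI units:
  M = 108 kN·m = 108000 N·m
  sigma = 48.6 MPa = 4.86 × 10⁷ Pa
Substitute:
  y = ((4.86 × 10⁷) × 0.00022) / 108000
  y = 0.099 m
Final answer: y = 0.099 m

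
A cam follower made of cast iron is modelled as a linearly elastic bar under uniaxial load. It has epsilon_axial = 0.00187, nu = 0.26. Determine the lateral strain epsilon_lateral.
Model: a linearly elastic bar under uniaxial load, so epsilon_lateral = -nu·epsilon_axial.
Substitute:
  epsilon_lateral = -(0.26 × 0.00187)
  epsilon_lateral = -0.0004862
Final answer: epsilon_lateral = -0.0004862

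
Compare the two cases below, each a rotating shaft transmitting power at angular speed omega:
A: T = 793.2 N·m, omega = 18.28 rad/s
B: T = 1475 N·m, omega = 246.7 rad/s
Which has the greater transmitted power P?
Model: a rotating shaft transmitting power at angular speed omega, so P = T·omega (SI units).
  A: P = 793.2 × 18.28 = 14500 W = 14.5 kW
  B: P = 1475 × 246.7 = 363900 W = 363.9 kW
363.9 kW > 14.5 kW, so B is larger.
Final answer: B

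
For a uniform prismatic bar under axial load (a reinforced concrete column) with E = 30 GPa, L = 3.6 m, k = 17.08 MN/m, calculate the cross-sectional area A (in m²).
Model: a uniform prismatic bar under axial load, so k = (A·E) / L.
Solve for A: A = (k·L) / E.
Convert to SI units:
  E = 30 GPa = 3 × 10¹⁰ Pa
  k = 17.08 MN/m = 1.708 × 10⁷ N/m
Substitute:
  A = ((1.708 × 10⁷) × 3.6) / (3 × 10¹⁰)
  A = 0.00205 m²
Final answer: A = 0.00205 m²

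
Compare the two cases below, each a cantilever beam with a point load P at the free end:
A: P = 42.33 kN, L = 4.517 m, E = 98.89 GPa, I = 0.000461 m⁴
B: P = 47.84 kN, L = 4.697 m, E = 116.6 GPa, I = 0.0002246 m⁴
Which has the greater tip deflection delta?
Model: a cantilever beam with a point load P at the free end, so delta = (P·L^3) / (3·E·I) (SI units).
  A: delta = (42330 × 4.517^3) / (3 × (9.889 × 10¹⁰) × 0.000461) = 0.02852 m = 28.52 mm
  B: delta = (47840 × 4.697^3) / (3 × (1.166 × 10¹¹) × 0.0002246) = 0.0631 m = 63.1 mm
63.1 mm > 28.52 mm, so B is larger.
Final answer: B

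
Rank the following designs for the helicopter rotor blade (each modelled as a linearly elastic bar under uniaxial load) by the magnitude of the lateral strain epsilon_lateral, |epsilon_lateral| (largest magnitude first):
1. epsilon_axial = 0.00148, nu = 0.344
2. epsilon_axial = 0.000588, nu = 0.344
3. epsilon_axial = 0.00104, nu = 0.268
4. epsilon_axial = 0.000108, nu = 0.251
Model: a linearly elastic bar under uniaxial load, so epsilon_lateral = -nu·epsilon_axial (SI units).
  Case 1: epsilon_lateral = -(0.344 × 0.00148) = -0.0005091
  Case 2: epsilon_lateral = -(0.344 × 0.000588) = -0.0002023
  Case 3: epsilon_lateral = -(0.268 × 0.00104) = -0.0002787
  Case 4: epsilon_lateral = -(0.251 × 0.000108) = -2.711 × 10⁻⁵
Ordering by |epsilon_lateral|: 0.0005091 (case 1) > 0.0002787 (case 3) > 0.0002023 (case 2) > 2.711 × 10⁻⁵ (case 4)
Final answer: 1, 3, 2, 4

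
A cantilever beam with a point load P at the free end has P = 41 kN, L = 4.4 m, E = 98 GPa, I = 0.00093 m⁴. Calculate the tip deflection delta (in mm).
Model: a cantilever beam with a point load P at the free end, so delta = (P·L^3) / (3·E·I).
Convert to SI units:
  P = 41 kN = 41000 N
  E = 98 GPa = 9.8 × 10¹⁰ Pa
Substitute:
  delta = (41000 × 4.4^3) / (3 × (9.8 × 10¹⁰) × 0.00093)
  delta = 0.01277 m
Convert: delta = 0.01277 m = 12.77 mm
Final answer: delta = 12.77 mm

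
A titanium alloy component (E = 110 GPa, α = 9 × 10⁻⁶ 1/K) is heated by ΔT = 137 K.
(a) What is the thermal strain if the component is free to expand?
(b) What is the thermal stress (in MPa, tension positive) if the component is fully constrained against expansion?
(a) Free thermal strain ε_th = α·ΔT = (9 × 10⁻⁶) × 137 = 0.001233
(b) Fully constrained, the expansion is suppressed, so σ = -E·α·ΔT. Convert E = 110 GPa = 1.1 × 10¹¹ Pa.
  σ = -(1.1 × 10¹¹) × (9 × 10⁻⁶) × 137 = -1.356 × 10⁸ Pa = -135.6 MPa (compressive)
Final answer: (a) ε_th = 0.001233, (b) σ = -135.6 MPa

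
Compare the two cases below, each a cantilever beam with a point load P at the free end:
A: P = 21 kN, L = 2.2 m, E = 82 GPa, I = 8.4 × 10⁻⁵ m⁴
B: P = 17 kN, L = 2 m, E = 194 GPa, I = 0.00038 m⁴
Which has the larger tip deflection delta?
Model: a cantilever beam with a point load P at the free end, so delta = (P·L^3) / (3·E·I) (SI units).
  A: delta = (21000 × 2.2^3) / (3 × (8.2 × 10¹⁰) × (8.4 × 10⁻⁵)) = 0.01082 m = 10.82 mm
  B: delta = (17000 × 2^3) / (3 × (1.94 × 10¹¹) × 0.00038) = 0.0006149 m = 0.6149 mm
10.82 mm > 0.6149 mm, so A is larger.
Final answer: A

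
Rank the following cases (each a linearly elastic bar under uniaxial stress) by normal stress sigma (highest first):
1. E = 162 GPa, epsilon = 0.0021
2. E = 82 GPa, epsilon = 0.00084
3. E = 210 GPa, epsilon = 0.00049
Model: a linearly elastic bar under uniaxial stress, so sigma = E·epsilon (SI units).
  Case 1: sigma = (1.62 × 10¹¹) × 0.0021 = 3.402 × 10⁸ Pa = 340.2 MPa
  Case 2: sigma = (8.2 × 10¹⁰) × 0.00084 = 6.888 × 10⁷ Pa = 68.88 MPa
  Case 3: sigma = (2.1 × 10¹¹) × 0.00049 = 1.029 × 10⁸ Pa = 102.9 MPa
Ordering: 340.2 MPa (case 1) > 102.9 MPa (case 3) > 68.88 MPa (case 2)
Final answer: 1, 3, 2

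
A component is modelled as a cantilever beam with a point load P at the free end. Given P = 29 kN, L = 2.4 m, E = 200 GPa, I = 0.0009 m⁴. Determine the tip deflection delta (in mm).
Model: a cantilever beam with a point load P at the free end, so delta = (P·L^3) / (3·E·I).
Convert to SI units:
  P = 29 kN = 29000 N
  E = 200 GPa = 2 × 10¹¹ Pa
Substitute:
  delta = (29000 × 2.4^3) / (3 × (2 × 10¹¹) × 0.0009)
  delta = 0.0007424 m
Convert: delta = 0.0007424 m = 0.7424 mm
Final answer: delta = 0.7424 mm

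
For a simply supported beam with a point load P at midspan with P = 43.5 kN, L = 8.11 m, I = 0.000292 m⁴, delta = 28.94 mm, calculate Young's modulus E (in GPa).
Model: a simply supported beam with a point load P at midspan, so delta = (P·L^3) / (48·E·I).
Solve for E: E = (P·L^3) / (48·delta·I).
Convert to SI units:
  P = 43.5 kN = 43500 N
  delta = 28.94 mm = 0.02894 m
Substitute:
  E = (43500 × 8.11^3) / (48 × 0.02894 × 0.000292)
  E = 5.72 × 10¹⁰ Pa
Convert: E = 5.72 × 10¹⁰ Pa = 57.2 GPa
Final answer: E = 57.2 GPa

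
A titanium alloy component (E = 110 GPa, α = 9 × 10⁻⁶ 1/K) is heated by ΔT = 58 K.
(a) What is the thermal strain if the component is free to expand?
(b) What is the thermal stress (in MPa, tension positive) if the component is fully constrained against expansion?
(a) Free thermal strain ε_th = α·ΔT = (9 × 10⁻⁶) × 58 = 0.000522
(b) Fully constrained, the expansion is suppressed, so σ = -E·α·ΔT. Convert E = 110 GPa = 1.1 × 10¹¹ Pa.
  σ = -(1.1 × 10¹¹) × (9 × 10⁻⁶) × 58 = -5.742 × 10⁷ Pa = -57.42 MPa (compressive)
Final answer: (a) ε_th = 0.000522, (b) σ = -57.42 MPa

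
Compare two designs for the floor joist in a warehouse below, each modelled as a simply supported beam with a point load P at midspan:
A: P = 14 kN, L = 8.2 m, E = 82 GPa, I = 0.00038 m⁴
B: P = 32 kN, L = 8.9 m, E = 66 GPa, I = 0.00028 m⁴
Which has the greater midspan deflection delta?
Model: a simply supported beam with a point load P at midspan, so delta = (P·L^3) / (48·E·I) (SI units).
  A: delta = (14000 × 8.2^3) / (48 × (8.2 × 10¹⁰) × 0.00038) = 0.005161 m = 5.161 mm
  B: delta = (32000 × 8.9^3) / (48 × (6.6 × 10¹⁰) × 0.00028) = 0.02543 m = 25.43 mm
25.43 mm > 5.161 mm, so B is larger.
Final answer: B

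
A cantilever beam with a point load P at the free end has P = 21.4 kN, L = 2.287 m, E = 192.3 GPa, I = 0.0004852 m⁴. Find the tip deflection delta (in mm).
Model: a cantilever beam with a point load P at the free end, so delta = (P·L^3) / (3·E·I).
Convert to SI units:
  P = 21.4 kN = 21400 N
  E = 192.3 GPa = 1.923 × 10¹¹ Pa
Substitute:
  delta = (21400 × 2.287^3) / (3 × (1.923 × 10¹¹) × 0.0004852)
  delta = 0.0009145 m
Convert: delta = 0.0009145 m = 0.9145 mm
Final answer: delta = 0.9145 mm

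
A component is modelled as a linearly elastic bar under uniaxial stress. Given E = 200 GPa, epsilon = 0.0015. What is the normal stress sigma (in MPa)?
Model: a linearly elastic bar under uniaxial stress, so sigma = E·epsilon.
Convert to SI units:
  E = 200 GPa = 2 × 10¹¹ Pa
Substitute:
  sigma = (2 × 10¹¹) × 0.0015
  sigma = 3 × 10⁸ Pa
Convert: sigma = 3 × 10⁸ Pa = 300 MPa
Final answer: sigma = 300 MPa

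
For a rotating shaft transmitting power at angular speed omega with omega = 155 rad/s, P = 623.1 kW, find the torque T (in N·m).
Model: a rotating shaft transmitting power at angular speed omega, so P = T·omega.
Solve for T: T = P / omega.
Convert to SI units:
  P = 623.1 kW = 623100 W
Substitute:
  T = 623100 / 155
  T = 4020 N·m
Final answer: T = 4020 N·m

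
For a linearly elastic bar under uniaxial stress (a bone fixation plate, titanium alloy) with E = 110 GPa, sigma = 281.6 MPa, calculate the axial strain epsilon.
Model: a linearly elastic bar under uniaxial stress, so sigma = E·epsilon.
Solve for epsilon: epsilon = sigma / E.
Convert to SI units:
  E = 110 GPa = 1.1 × 10¹¹ Pa
  sigma = 281.6 MPa = 2.816 × 10⁸ Pa
Substitute:
  epsilon = (2.816 × 10⁸) / (1.1 × 10¹¹)
  epsilon = 0.00256
Final answer: epsilon = 0.00256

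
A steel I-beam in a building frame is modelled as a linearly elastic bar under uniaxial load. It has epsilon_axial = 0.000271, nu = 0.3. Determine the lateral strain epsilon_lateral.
Model: a linearly elastic bar under uniaxial load, so epsilon_lateral = -nu·epsilon_axial.
Substitute:
  epsilon_lateral = -(0.3 × 0.000271)
  epsilon_lateral = -8.13 × 10⁻⁵
Final answer: epsilon_lateral = -8.13 × 10⁻⁵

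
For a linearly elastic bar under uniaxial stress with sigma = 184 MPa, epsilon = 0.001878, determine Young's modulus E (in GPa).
Model: a linearly elastic bar under uniaxial stress, so epsilon = sigma / E.
Solve for E: E = sigma / epsilon.
Convert to SI units:
  sigma = 184 MPa = 1.84 × 10⁸ Pa
Substitute:
  E = (1.84 × 10⁸) / 0.001878
  E = 9.798 × 10¹⁰ Pa
Convert: E = 9.798 × 10¹⁰ Pa = 97.98 GPa
Final answer: E = 97.98 GPa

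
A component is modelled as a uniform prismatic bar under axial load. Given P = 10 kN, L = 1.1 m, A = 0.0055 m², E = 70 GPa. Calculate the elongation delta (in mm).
Model: a uniform prismatic bar under axial load, so delta = (P·L) / (A·E).
Convert to SI units:
  P = 10 kN = 10000 N
  E = 70 GPa = 7 × 10¹⁰ Pa
Substitute:
  delta = (10000 × 1.1) / (0.0055 × (7 × 10¹⁰))
  delta = 2.857 × 10⁻⁵ m
Convert: delta = 2.857 × 10⁻⁵ m = 0.02857 mm
Final answer: delta = 0.02857 mm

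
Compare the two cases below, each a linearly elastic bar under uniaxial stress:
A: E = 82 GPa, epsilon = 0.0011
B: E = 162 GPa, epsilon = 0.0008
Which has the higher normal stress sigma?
Model: a linearly elastic bar under uniaxial stress, so sigma = E·epsilon (SI units).
  A: sigma = (8.2 × 10¹⁰) × 0.0011 = 9.02 × 10⁷ Pa = 90.2 MPa
  B: sigma = (1.62 × 10¹¹) × 0.0008 = 1.296 × 10⁸ Pa = 129.6 MPa
129.6 MPa > 90.2 MPa, so B is larger.
Final answer: B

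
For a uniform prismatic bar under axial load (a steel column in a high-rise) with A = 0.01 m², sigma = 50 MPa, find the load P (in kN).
Model: a uniform prismatic bar under axial load, so sigma = P / A.
Solve for P: P = sigma·A.
Convert to SI units:
  sigma = 50 MPa = 5 × 10⁷ Pa
Substitute:
  P = (5 × 10⁷) × 0.01
  P = 500000 N
Convert: P = 500000 N = 500 kN
Final answer: P = 500 kN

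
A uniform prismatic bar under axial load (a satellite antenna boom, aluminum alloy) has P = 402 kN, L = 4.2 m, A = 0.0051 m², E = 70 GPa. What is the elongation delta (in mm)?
Model: a uniform prismatic bar under axial load, so delta = (P·L) / (A·E).
Convert to SI units:
  P = 402 kN = 402000 N
  E = 70 GPa = 7 × 10¹⁰ Pa
Substitute:
  delta = (402000 × 4.2) / (0.0051 × (7 × 10¹⁰))
  delta = 0.004729 m
Convert: delta = 0.004729 m = 4.729 mm
Final answer: delta = 4.729 mm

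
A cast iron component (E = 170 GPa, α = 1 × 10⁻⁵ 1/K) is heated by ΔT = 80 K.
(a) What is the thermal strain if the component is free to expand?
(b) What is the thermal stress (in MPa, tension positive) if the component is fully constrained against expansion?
(a) Free thermal strain ε_th = α·ΔT = (1 × 10⁻⁵) × 80 = 0.0008
(b) Fully constrained, the expansion is suppressed, so σ = -E·α·ΔT. Convert E = 170 GPa = 1.7 × 10¹¹ Pa.
  σ = -(1.7 × 10¹¹) × (1 × 10⁻⁵) × 80 = -1.36 × 10⁸ Pa = -136 MPa (compressive)
Final answer: (a) ε_th = 0.0008, (b) σ = -136 MPa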